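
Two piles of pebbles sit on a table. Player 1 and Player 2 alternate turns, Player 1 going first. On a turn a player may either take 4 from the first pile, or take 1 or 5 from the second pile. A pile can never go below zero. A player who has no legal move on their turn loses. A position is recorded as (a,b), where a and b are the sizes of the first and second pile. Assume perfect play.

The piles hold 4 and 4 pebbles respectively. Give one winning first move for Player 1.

Move to (0,4).

Build the W/L table. Terminal = L. A non-terminal position is W if it has a move to some L; otherwise it is L.
No move ever increases a pile, so every position that can arise here has a ≤ 4 and b ≤ 4; it is enough to label the cells with 0 ≤ a ≤ 4 and 0 ≤ b ≤ 4.
Every move lowers a or b (never raises either), so fill the grid row by row in increasing a, and left to right within a row: each cell's successors are then already labelled.
      b=0  b=1  b=2  b=3  b=4
a=0:    L    W    L    W    L
a=1:    L    W    L    W    L
a=2:    L    W    L    W    L
a=3:    L    W    L    W    L
a=4:    W    L    W    L    W
Cells with no legal move (terminal, hence L): (0,0), (1,0), (2,0), (3,0).
The remaining L cells, each justified by listing all of its moves:
(0,2): →(0,1)(W) only, which is W, so L
(0,4): →(0,3)(W) only, which is W, so L
(1,2): →(1,1)(W) only, which is W, so L
(1,4): →(1,3)(W) only, which is W, so L
(2,2): →(2,1)(W) only, which is W, so L
(2,4): →(2,3)(W) only, which is W, so L
(3,2): →(3,1)(W) only, which is W, so L
(3,4): →(3,3)(W) only, which is W, so L
(4,1): →(0,1)(W), (4,0)(W) — all W, so L
(4,3): →(0,3)(W), (4,2)(W) — all W, so L
Every other cell has at least one move into one of the L cells above, so it is W.
From (4,4), the L positions reachable in one move are: (0,4), (4,3). Any move reaching one of these is winning.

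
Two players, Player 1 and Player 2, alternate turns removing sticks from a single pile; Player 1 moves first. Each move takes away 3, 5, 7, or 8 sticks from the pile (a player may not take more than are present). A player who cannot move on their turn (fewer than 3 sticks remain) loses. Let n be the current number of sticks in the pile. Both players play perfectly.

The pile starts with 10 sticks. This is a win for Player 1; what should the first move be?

Remove 8, leaving 2.

Work bottom-up. With no move the player to move loses. Otherwise the position is W if at least one move leads to an L position for the opponent, and L if every move leads to a W.
n=0: no move → L
n=1: no move → L
n=2: no move → L
n=3: can move to 0, which is L ⇒ W
n=4: can move to 1, which is L ⇒ W
n=5: can move to 2, which is L ⇒ W
n=6: can move to 1, which is L ⇒ W
n=7: can move to 2, which is L ⇒ W
n=8: can move to 1, which is L ⇒ W
n=9: can move to 2, which is L ⇒ W
n=10: can move to 2, which is L ⇒ W
From 10, the L positions reachable in one move are: 2.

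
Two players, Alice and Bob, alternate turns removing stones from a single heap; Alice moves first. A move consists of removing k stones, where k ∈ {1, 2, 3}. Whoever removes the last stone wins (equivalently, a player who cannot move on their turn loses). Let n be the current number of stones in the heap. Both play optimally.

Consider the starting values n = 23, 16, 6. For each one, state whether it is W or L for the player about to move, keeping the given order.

23: W, 16: L, 6: W

Positions with no move are L. A position that does have a move is losing for the player to move precisely when every available move leads to a winning position for the opponent. Fill in the labels:
n=0: no move → L
n=1: can move to 0, which is L ⇒ W
n=2: can move to 0, which is L ⇒ W
n=3: can move to 0, which is L ⇒ W
n=4: moves to 3(W), 2(W), 1(W); every one is W ⇒ L
n=5: can move to 4, which is L ⇒ W
n=6: can move to 4, which is L ⇒ W
n=7: can move to 4, which is L ⇒ W
n=8: moves to 7(W), 6(W), 5(W); every one is W ⇒ L
n=9: can move to 8, which is L ⇒ W
n=10: can move to 8, which is L ⇒ W
n=11: can move to 8, which is L ⇒ W
n=12: moves to 11(W), 10(W), 9(W); every one is W ⇒ L
n=13: can move to 12, which is L ⇒ W
n=14: can move to 12, which is L ⇒ W
n=15: can move to 12, which is L ⇒ W
n=16: moves to 15(W), 14(W), 13(W); every one is W ⇒ L
n=17: can move to 16, which is L ⇒ W
n=18: can move to 16, which is L ⇒ W
n=19: can move to 16, which is L ⇒ W
n=20: moves to 19(W), 18(W), 17(W); every one is W ⇒ L
n=21: can move to 20, which is L ⇒ W
n=22: can move to 20, which is L ⇒ W
n=23: can move to 20, which is L ⇒ W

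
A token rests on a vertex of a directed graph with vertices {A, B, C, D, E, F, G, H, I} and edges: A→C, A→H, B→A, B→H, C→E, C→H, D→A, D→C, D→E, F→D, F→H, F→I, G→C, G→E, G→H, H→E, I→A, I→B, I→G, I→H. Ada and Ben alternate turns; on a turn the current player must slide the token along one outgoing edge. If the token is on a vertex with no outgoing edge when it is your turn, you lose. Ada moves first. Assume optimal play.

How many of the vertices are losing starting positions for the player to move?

Build the W/L table. Terminal = L. A non-terminal position is W if it has a move to some L; otherwise it is L.
Every edge goes from a vertex to one that appears earlier in the order E, H, C, G, A, B, I, D, F, so processing vertices in that order labels each vertex after all of its successors.
E: no outgoing edge → L
H: reaches L-position E → W
C: reaches L-position E → W
G: reaches L-position E → W
A: only reaches C(W), H(W), all W → L
B: reaches L-position A → W
I: reaches L-position A → W
D: reaches L-position A → W
F: only reaches D(W), I(W), H(W), all W → L
The L vertices are A, E, F; that is 3 in all.

3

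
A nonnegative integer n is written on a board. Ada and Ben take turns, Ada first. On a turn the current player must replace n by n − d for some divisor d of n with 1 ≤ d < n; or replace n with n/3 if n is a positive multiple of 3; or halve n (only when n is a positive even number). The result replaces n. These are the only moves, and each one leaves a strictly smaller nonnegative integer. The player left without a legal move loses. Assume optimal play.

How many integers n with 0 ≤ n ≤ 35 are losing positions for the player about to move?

Label each position W (a win for the player to move) or L (a loss). A position with no legal move is L; any other position is W exactly when some move reaches an L, and L when every move reaches a W.
n=0: no move → L
n=1: no move → L
n=2: →1(L), so W
n=3: →1(L), so W
n=4: →2(W), 3(W) — all W, so L
n=5: →4(L), so W
n=6: →4(L), so W
n=7: →6(W) only, which is W, so L
n=8: →4(L), so W
n=9: →3(W), 6(W), 8(W) — all W, so L
n=10: →9(L), so W
n=11: →10(W) only, which is W, so L
n=12: →4(L), so W
n=13: →12(W) only, which is W, so L
n=14: →7(L), so W
n=15: →5(W), 10(W), 12(W), 14(W) — all W, so L
n=16: →15(L), so W
n=17: →16(W) only, which is W, so L
n=18: →9(L), so W
n=19: →18(W) only, which is W, so L
n=20: →15(L), so W
n=21: →7(L), so W
n=22: →11(L), so W
n=23: →22(W) only, which is W, so L
n=24: →23(L), so W
n=25: →20(W), 24(W) — all W, so L
n=26: →13(L), so W
n=27: →9(L), so W
n=28: →14(W), 21(W), 24(W), 26(W), 27(W) — all W, so L
n=29: →28(L), so W
n=30: →15(L), so W
n=31: →30(W) only, which is W, so L
n=32: →28(L), so W
n=33: →11(L), so W
n=34: →17(L), so W
n=35: →28(L), so W
L entries with 0 ≤ n ≤ 35: n = 0, 1, 4, 7, 9, 11, 13, 15, 17, 19, 23, 25, 28, 31; that makes 14.

14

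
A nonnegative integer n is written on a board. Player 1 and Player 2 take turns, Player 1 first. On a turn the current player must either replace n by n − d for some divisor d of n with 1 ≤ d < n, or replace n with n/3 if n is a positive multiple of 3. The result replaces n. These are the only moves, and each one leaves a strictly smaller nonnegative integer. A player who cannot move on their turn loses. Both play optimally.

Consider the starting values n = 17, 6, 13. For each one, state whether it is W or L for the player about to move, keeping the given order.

Label each position W (a win for the player to move) or L (a loss). A position with no legal move is L; any other position is W exactly when some move reaches an L, and L when every move reaches a W.
n=0: no move → L
n=1: no move → L
n=2: reaches L-position 1 → W
n=3: reaches L-position 1 → W
n=4: only reaches 2(W), 3(W), all W → L
n=5: reaches L-position 4 → W
n=6: reaches L-position 4 → W
n=7: only reaches 6(W), which is W → L
n=8: reaches L-position 4 → W
n=9: only reaches 3(W), 6(W), 8(W), all W → L
n=10: reaches L-position 9 → W
n=11: only reaches 10(W), which is W → L
n=12: reaches L-position 4 → W
n=13: only reaches 12(W), which is W → L
n=14: reaches L-position 7 → W
n=15: only reaches 5(W), 10(W), 12(W), 14(W), all W → L
n=16: reaches L-position 15 → W
n=17: only reaches 16(W), which is W → L

17: L, 6: W, 13: L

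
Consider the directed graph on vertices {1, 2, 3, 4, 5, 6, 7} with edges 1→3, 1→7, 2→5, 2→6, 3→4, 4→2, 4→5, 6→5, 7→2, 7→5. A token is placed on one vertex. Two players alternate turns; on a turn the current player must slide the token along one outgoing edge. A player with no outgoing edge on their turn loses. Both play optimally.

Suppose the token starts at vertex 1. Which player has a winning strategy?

The first player wins.

Work bottom-up. With no move the player to move loses. Otherwise the position is W if at least one move leads to an L position for the opponent, and L if every move leads to a W.
Every edge goes from a vertex to one that appears earlier in the order 5, 6, 2, 7, 4, 3, 1, so processing vertices in that order labels each vertex after all of its successors.
5: no outgoing edge → L
6: →5(L), so W
2: →5(L), so W
7: →5(L), so W
4: →5(L), so W
3: →4(W) only, which is W, so L
1: →3(L), so W
From 1 the player to move can move to 3, reaching an L position.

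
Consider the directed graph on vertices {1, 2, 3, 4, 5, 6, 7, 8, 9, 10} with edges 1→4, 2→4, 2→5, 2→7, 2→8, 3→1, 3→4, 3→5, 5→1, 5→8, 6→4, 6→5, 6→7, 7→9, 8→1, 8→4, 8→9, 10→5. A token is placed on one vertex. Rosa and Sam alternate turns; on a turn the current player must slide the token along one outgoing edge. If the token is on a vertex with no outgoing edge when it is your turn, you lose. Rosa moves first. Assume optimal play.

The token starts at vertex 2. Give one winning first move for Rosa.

Label each position W (a win for the player to move) or L (a loss). A position with no legal move is L; any other position is W exactly when some move reaches an L, and L when every move reaches a W.
Every edge goes from a vertex to one that appears earlier in the order 9, 4, 1, 8, 5, 7, 6, 2, 3, 10, so processing vertices in that order labels each vertex after all of its successors.
9: no outgoing edge → L
4: no outgoing edge → L
1: can move to 4, which is L ⇒ W
8: can move to 4, which is L ⇒ W
5: moves to 8(W), 1(W); every one is W ⇒ L
7: can move to 9, which is L ⇒ W
6: can move to 5, which is L ⇒ W
2: can move to 5, which is L ⇒ W
3: can move to 5, which is L ⇒ W
10: can move to 5, which is L ⇒ W
From 2, the L positions reachable in one move are: 5, 4. Any move reaching one of these is winning.

Move to 5.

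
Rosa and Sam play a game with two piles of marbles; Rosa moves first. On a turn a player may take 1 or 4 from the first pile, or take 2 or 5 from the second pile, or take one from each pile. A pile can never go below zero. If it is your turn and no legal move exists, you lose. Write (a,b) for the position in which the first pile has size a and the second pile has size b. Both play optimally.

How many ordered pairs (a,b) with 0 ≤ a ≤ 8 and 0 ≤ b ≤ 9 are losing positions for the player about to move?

Work bottom-up. With no move the player to move loses. Otherwise the position is W if at least one move leads to an L position for the opponent, and L if every move leads to a W.
Every move lowers a or b (never raises either), so fill the grid row by row in increasing a, and left to right within a row: each cell's successors are then already labelled.
      b=0  b=1  b=2  b=3  b=4  b=5  b=6  b=7  b=8  b=9
a=0:    L    L    W    W    L    W    W    L    L    W
a=1:    W    W    W    L    W    W    L    W    W    W
a=2:    L    L    W    W    W    W    W    W    L    L
a=3:    W    W    W    L    L    W    W    L    W    W
a=4:    W    W    L    W    W    W    L    W    W    L
a=5:    L    L    W    W    L    W    W    W    L    W
a=6:    W    W    W    L    W    W    L    L    W    W
a=7:    L    L    W    W    W    W    W    W    W    L
a=8:    W    W    W    L    L    W    W    L    W    W
Cells with no legal move (terminal, hence L): (0,0), (0,1).
The remaining L cells, each justified by listing all of its moves:
(0,4): only reaches (0,2)(W), which is W → L
(0,7): only reaches (0,5)(W), (0,2)(W), all W → L
(0,8): only reaches (0,6)(W), (0,3)(W), all W → L
(1,3): only reaches (0,3)(W), (1,1)(W), (0,2)(W), all W → L
(1,6): only reaches (0,6)(W), (1,4)(W), (1,1)(W), (0,5)(W), all W → L
(2,0): only reaches (1,0)(W), which is W → L
(2,1): only reaches (1,1)(W), (1,0)(W), all W → L
(2,8): only reaches (1,8)(W), (2,6)(W), (2,3)(W), (1,7)(W), all W → L
(2,9): only reaches (1,9)(W), (2,7)(W), (2,4)(W), (1,8)(W), all W → L
(3,3): only reaches (2,3)(W), (3,1)(W), (2,2)(W), all W → L
(3,4): only reaches (2,4)(W), (3,2)(W), (2,3)(W), all W → L
(3,7): only reaches (2,7)(W), (3,5)(W), (3,2)(W), (2,6)(W), all W → L
(4,2): only reaches (3,2)(W), (0,2)(W), (4,0)(W), (3,1)(W), all W → L
(4,6): only reaches (3,6)(W), (0,6)(W), (4,4)(W), (4,1)(W), (3,5)(W), all W → L
(4,9): only reaches (3,9)(W), (0,9)(W), (4,7)(W), (4,4)(W), (3,8)(W), all W → L
(5,0): only reaches (4,0)(W), (1,0)(W), all W → L
(5,1): only reaches (4,1)(W), (1,1)(W), (4,0)(W), all W → L
(5,4): only reaches (4,4)(W), (1,4)(W), (5,2)(W), (4,3)(W), all W → L
(5,8): only reaches (4,8)(W), (1,8)(W), (5,6)(W), (5,3)(W), (4,7)(W), all W → L
(6,3): only reaches (5,3)(W), (2,3)(W), (6,1)(W), (5,2)(W), all W → L
(6,6): only reaches (5,6)(W), (2,6)(W), (6,4)(W), (6,1)(W), (5,5)(W), all W → L
(6,7): only reaches (5,7)(W), (2,7)(W), (6,5)(W), (6,2)(W), (5,6)(W), all W → L
(7,0): only reaches (6,0)(W), (3,0)(W), all W → L
(7,1): only reaches (6,1)(W), (3,1)(W), (6,0)(W), all W → L
(7,9): only reaches (6,9)(W), (3,9)(W), (7,7)(W), (7,4)(W), (6,8)(W), all W → L
(8,3): only reaches (7,3)(W), (4,3)(W), (8,1)(W), (7,2)(W), all W → L
(8,4): only reaches (7,4)(W), (4,4)(W), (8,2)(W), (7,3)(W), all W → L
(8,7): only reaches (7,7)(W), (4,7)(W), (8,5)(W), (8,2)(W), (7,6)(W), all W → L
Every other cell has at least one move into one of the L cells above, so it is W.
L cells per row: a=0: 5, a=1: 2, a=2: 4, a=3: 3, a=4: 3, a=5: 4, a=6: 3, a=7: 3, a=8: 3; total 30.

30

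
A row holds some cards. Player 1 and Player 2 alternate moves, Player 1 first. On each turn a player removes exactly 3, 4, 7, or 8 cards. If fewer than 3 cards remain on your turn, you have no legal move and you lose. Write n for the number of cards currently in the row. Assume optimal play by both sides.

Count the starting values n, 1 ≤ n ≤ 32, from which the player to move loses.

8

Label each position W (a win for the player to move) or L (a loss). A position with no legal move is L; any other position is W exactly when some move reaches an L, and L when every move reaches a W.
n=0: no move → L
n=1: no move → L
n=2: no move → L
n=3: can move to 0, which is L ⇒ W
n=4: can move to 1, which is L ⇒ W
n=5: can move to 2, which is L ⇒ W
n=6: can move to 2, which is L ⇒ W
n=7: can move to 0, which is L ⇒ W
n=8: can move to 1, which is L ⇒ W
n=9: can move to 2, which is L ⇒ W
n=10: can move to 2, which is L ⇒ W
n=11: moves to 8(W), 7(W), 4(W), 3(W); every one is W ⇒ L
n=12: moves to 9(W), 8(W), 5(W), 4(W); every one is W ⇒ L
n=13: moves to 10(W), 9(W), 6(W), 5(W); every one is W ⇒ L
n=14: can move to 11, which is L ⇒ W
n=15: can move to 12, which is L ⇒ W
n=16: can move to 13, which is L ⇒ W
n=17: can move to 13, which is L ⇒ W
n=18: can move to 11, which is L ⇒ W
n=19: can move to 12, which is L ⇒ W
n=20: can move to 13, which is L ⇒ W
n=21: can move to 13, which is L ⇒ W
n=22: moves to 19(W), 18(W), 15(W), 14(W); every one is W ⇒ L
n=23: moves to 20(W), 19(W), 16(W), 15(W); every one is W ⇒ L
n=24: moves to 21(W), 20(W), 17(W), 16(W); every one is W ⇒ L
n=25: can move to 22, which is L ⇒ W
n=26: can move to 23, which is L ⇒ W
n=27: can move to 24, which is L ⇒ W
n=28: can move to 24, which is L ⇒ W
n=29: can move to 22, which is L ⇒ W
n=30: can move to 23, which is L ⇒ W
n=31: can move to 24, which is L ⇒ W
n=32: can move to 24, which is L ⇒ W
L entries with 1 ≤ n ≤ 32 (n=0 is outside the asked range and is not counted): n = 1, 2, 11, 12, 13, 22, 23, 24; that makes 8.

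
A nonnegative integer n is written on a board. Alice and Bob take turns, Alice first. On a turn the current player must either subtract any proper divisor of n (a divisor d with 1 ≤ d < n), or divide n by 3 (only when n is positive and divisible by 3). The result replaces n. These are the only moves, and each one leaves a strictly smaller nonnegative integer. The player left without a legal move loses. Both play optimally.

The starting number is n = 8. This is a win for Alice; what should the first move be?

Move to 4.

Compute win/loss labels from the base case upward. A position with no move is L. Any other position is W if it can reach an L in one move, else L.
n=0: no move → L
n=1: no move → L
n=2: can move to 1, which is L ⇒ W
n=3: can move to 1, which is L ⇒ W
n=4: moves to 2(W), 3(W); every one is W ⇒ L
n=5: can move to 4, which is L ⇒ W
n=6: can move to 4, which is L ⇒ W
n=7: the only move is to 6(W), a W ⇒ L
n=8: can move to 4, which is L ⇒ W
From 8, the L positions reachable in one move are: 4, 7. Any move reaching one of these is winning.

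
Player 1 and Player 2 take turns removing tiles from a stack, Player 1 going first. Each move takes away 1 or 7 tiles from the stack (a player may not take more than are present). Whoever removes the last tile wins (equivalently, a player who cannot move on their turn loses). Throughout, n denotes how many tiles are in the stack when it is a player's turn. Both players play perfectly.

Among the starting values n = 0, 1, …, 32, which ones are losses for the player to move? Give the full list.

Positions with no move are L. A position that does have a move is losing for the player to move precisely when every available move leads to a winning position for the opponent. Fill in the labels:
n=0: no move → L
n=1: can move to 0, which is L ⇒ W
n=2: the only move is to 1(W), a W ⇒ L
n=3: can move to 2, which is L ⇒ W
n=4: the only move is to 3(W), a W ⇒ L
n=5: can move to 4, which is L ⇒ W
n=6: the only move is to 5(W), a W ⇒ L
n=7: can move to 6, which is L ⇒ W
n=8: moves to 7(W), 1(W); every one is W ⇒ L
n=9: can move to 8, which is L ⇒ W
n=10: moves to 9(W), 3(W); every one is W ⇒ L
n=11: can move to 10, which is L ⇒ W
n=12: moves to 11(W), 5(W); every one is W ⇒ L
n=13: can move to 12, which is L ⇒ W
n=14: moves to 13(W), 7(W); every one is W ⇒ L
n=15: can move to 14, which is L ⇒ W
n=16: moves to 15(W), 9(W); every one is W ⇒ L
n=17: can move to 16, which is L ⇒ W
n=18: moves to 17(W), 11(W); every one is W ⇒ L
n=19: can move to 18, which is L ⇒ W
n=20: moves to 19(W), 13(W); every one is W ⇒ L
n=21: can move to 20, which is L ⇒ W
n=22: moves to 21(W), 15(W); every one is W ⇒ L
n=23: can move to 22, which is L ⇒ W
n=24: moves to 23(W), 17(W); every one is W ⇒ L
n=25: can move to 24, which is L ⇒ W
n=26: moves to 25(W), 19(W); every one is W ⇒ L
n=27: can move to 26, which is L ⇒ W
n=28: moves to 27(W), 21(W); every one is W ⇒ L
n=29: can move to 28, which is L ⇒ W
n=30: moves to 29(W), 23(W); every one is W ⇒ L
n=31: can move to 30, which is L ⇒ W
n=32: moves to 31(W), 25(W); every one is W ⇒ L
The losing starting values of n are exactly the entries labelled L in this table (17 of them).

0, 2, 4, 6, 8, 10, 12, 14, 16, 18, 20, 22, 24, 26, 28, 30, 32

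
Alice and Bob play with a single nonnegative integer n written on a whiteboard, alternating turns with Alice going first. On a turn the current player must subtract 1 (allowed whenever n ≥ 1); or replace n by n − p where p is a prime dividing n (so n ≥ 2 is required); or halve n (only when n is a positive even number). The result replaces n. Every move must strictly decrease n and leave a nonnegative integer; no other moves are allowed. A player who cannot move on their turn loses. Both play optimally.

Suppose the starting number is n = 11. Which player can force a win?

Positions with no move are L. A position that does have a move is losing for the player to move precisely when every available move leads to a winning position for the opponent. Fill in the labels:
n=0: no move → L
n=1: reaches L-position 0 → W
n=2: reaches L-position 0 → W
n=3: reaches L-position 0 → W
n=4: only reaches 2(W), 3(W), all W → L
n=5: reaches L-position 0 → W
n=6: reaches L-position 4 → W
n=7: reaches L-position 0 → W
n=8: reaches L-position 4 → W
n=9: only reaches 6(W), 8(W), all W → L
n=10: reaches L-position 9 → W
n=11: reaches L-position 0 → W
The starting position 11 is W: Alice should move to 0, handing over an L position.

Alice wins.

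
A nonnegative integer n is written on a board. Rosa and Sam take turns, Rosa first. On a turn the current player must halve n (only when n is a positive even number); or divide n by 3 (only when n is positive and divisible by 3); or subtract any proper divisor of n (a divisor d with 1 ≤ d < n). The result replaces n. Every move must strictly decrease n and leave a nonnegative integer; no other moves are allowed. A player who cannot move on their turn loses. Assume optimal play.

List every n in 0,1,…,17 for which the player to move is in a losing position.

0, 1, 4, 7, 9, 11, 13, 15, 17

Classify positions by backward induction: terminal positions (no move available) are L. From any other position, the mover wins iff some move reaches an L.
n=0: no move → L
n=1: no move → L
n=2: W (go to 1, an L position)
n=3: W (go to 1, an L position)
n=4: L (options 2(W), 3(W) are all W)
n=5: W (go to 4, an L position)
n=6: W (go to 4, an L position)
n=7: L (sole option 6(W) is W)
n=8: W (go to 4, an L position)
n=9: L (options 3(W), 6(W), 8(W) are all W)
n=10: W (go to 9, an L position)
n=11: L (sole option 10(W) is W)
n=12: W (go to 4, an L position)
n=13: L (sole option 12(W) is W)
n=14: W (go to 7, an L position)
n=15: L (options 5(W), 10(W), 12(W), 14(W) are all W)
n=16: W (go to 15, an L position)
n=17: L (sole option 16(W) is W)
The losing starting values of n are exactly the entries labelled L in this table (9 of them).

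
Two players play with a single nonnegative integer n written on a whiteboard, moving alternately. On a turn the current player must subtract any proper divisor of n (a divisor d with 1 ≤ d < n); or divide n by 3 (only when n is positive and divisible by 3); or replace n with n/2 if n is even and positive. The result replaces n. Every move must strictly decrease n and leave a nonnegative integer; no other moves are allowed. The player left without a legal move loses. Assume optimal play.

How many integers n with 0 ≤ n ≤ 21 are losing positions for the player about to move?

10

Positions with no move are L. A position that does have a move is losing for the player to move precisely when every available move leads to a winning position for the opponent. Fill in the labels:
n=0: no move → L
n=1: no move → L
n=2: can move to 1, which is L ⇒ W
n=3: can move to 1, which is L ⇒ W
n=4: moves to 2(W), 3(W); every one is W ⇒ L
n=5: can move to 4, which is L ⇒ W
n=6: can move to 4, which is L ⇒ W
n=7: the only move is to 6(W), a W ⇒ L
n=8: can move to 4, which is L ⇒ W
n=9: moves to 3(W), 6(W), 8(W); every one is W ⇒ L
n=10: can move to 9, which is L ⇒ W
n=11: the only move is to 10(W), a W ⇒ L
n=12: can move to 4, which is L ⇒ W
n=13: the only move is to 12(W), a W ⇒ L
n=14: can move to 7, which is L ⇒ W
n=15: moves to 5(W), 10(W), 12(W), 14(W); every one is W ⇒ L
n=16: can move to 15, which is L ⇒ W
n=17: the only move is to 16(W), a W ⇒ L
n=18: can move to 9, which is L ⇒ W
n=19: the only move is to 18(W), a W ⇒ L
n=20: can move to 15, which is L ⇒ W
n=21: can move to 7, which is L ⇒ W
L entries with 0 ≤ n ≤ 21: n = 0, 1, 4, 7, 9, 11, 13, 15, 17, 19; that makes 10.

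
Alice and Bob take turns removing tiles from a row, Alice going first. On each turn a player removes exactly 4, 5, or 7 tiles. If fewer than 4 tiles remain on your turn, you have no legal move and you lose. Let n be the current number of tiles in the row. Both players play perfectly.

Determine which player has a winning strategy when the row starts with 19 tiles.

Alice wins.

Positions with no move are L. A position that does have a move is losing for the player to move precisely when every available move leads to a winning position for the opponent. Fill in the labels:
n=0: no move → L
n=1: no move → L
n=2: no move → L
n=3: no move → L
n=4: can move to 0, which is L ⇒ W
n=5: can move to 1, which is L ⇒ W
n=6: can move to 2, which is L ⇒ W
n=7: can move to 3, which is L ⇒ W
n=8: can move to 3, which is L ⇒ W
n=9: can move to 2, which is L ⇒ W
n=10: can move to 3, which is L ⇒ W
n=11: moves to 7(W), 6(W), 4(W); every one is W ⇒ L
n=12: moves to 8(W), 7(W), 5(W); every one is W ⇒ L
n=13: moves to 9(W), 8(W), 6(W); every one is W ⇒ L
n=14: moves to 10(W), 9(W), 7(W); every one is W ⇒ L
n=15: can move to 11, which is L ⇒ W
n=16: can move to 12, which is L ⇒ W
n=17: can move to 13, which is L ⇒ W
n=18: can move to 14, which is L ⇒ W
n=19: can move to 14, which is L ⇒ W
The starting position 19 is W: Alice should remove 5, leaving 14, handing over an L position.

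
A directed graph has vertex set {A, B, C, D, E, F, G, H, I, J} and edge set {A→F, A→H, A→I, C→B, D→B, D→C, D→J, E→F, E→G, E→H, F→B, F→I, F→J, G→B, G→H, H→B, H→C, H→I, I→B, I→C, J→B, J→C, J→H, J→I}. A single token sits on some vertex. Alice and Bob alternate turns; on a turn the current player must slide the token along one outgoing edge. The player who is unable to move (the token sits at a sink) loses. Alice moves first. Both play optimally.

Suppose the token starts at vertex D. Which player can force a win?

Work bottom-up. With no move the player to move loses. Otherwise the position is W if at least one move leads to an L position for the opponent, and L if every move leads to a W.
Every edge goes from a vertex to one that appears earlier in the order B, C, I, H, J, D, F, A, G, E, so processing vertices in that order labels each vertex after all of its successors.
B: no outgoing edge → L
C: W (go to B, an L position)
I: W (go to B, an L position)
H: W (go to B, an L position)
J: W (go to B, an L position)
D: W (go to B, an L position)
F: W (go to B, an L position)
A: L (options F(W), H(W), I(W) are all W)
G: W (go to B, an L position)
E: L (options G(W), F(W), H(W) are all W)
From D Alice can move to B, reaching an L position.

Alice wins.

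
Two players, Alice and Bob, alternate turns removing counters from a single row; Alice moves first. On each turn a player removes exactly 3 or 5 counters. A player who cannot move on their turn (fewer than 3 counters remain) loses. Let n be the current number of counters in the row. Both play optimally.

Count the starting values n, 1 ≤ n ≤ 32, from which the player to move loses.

Classify positions by backward induction: terminal positions (no move available) are L. From any other position, the mover wins iff some move reaches an L.
n=0: no move → L
n=1: no move → L
n=2: no move → L
n=3: W (go to 0, an L position)
n=4: W (go to 1, an L position)
n=5: W (go to 2, an L position)
n=6: W (go to 1, an L position)
n=7: W (go to 2, an L position)
n=8: L (options 5(W), 3(W) are all W)
n=9: L (options 6(W), 4(W) are all W)
n=10: L (options 7(W), 5(W) are all W)
n=11: W (go to 8, an L position)
n=12: W (go to 9, an L position)
n=13: W (go to 10, an L position)
n=14: W (go to 9, an L position)
n=15: W (go to 10, an L position)
n=16: L (options 13(W), 11(W) are all W)
n=17: L (options 14(W), 12(W) are all W)
n=18: L (options 15(W), 13(W) are all W)
n=19: W (go to 16, an L position)
n=20: W (go to 17, an L position)
n=21: W (go to 18, an L position)
n=22: W (go to 17, an L position)
n=23: W (go to 18, an L position)
n=24: L (options 21(W), 19(W) are all W)
n=25: L (options 22(W), 20(W) are all W)
n=26: L (options 23(W), 21(W) are all W)
n=27: W (go to 24, an L position)
n=28: W (go to 25, an L position)
n=29: W (go to 26, an L position)
n=30: W (go to 25, an L position)
n=31: W (go to 26, an L position)
n=32: L (options 29(W), 27(W) are all W)
L entries with 1 ≤ n ≤ 32 (n=0 is outside the asked range and is not counted): n = 1, 2, 8, 9, 10, 16, 17, 18, 24, 25, 26, 32; that makes 12.

12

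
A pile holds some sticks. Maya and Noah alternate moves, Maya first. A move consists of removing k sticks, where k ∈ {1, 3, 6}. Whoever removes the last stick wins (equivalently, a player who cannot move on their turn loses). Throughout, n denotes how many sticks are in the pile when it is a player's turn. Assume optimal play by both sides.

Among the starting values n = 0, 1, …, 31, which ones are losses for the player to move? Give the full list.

Positions with no move are L. A position that does have a move is losing for the player to move precisely when every available move leads to a winning position for the opponent. Fill in the labels:
n=0: no move → L
n=1: →0(L), so W
n=2: →1(W) only, which is W, so L
n=3: →2(L), so W
n=4: →3(W), 1(W) — all W, so L
n=5: →4(L), so W
n=6: →0(L), so W
n=7: →4(L), so W
n=8: →2(L), so W
n=9: →8(W), 6(W), 3(W) — all W, so L
n=10: →9(L), so W
n=11: →10(W), 8(W), 5(W) — all W, so L
n=12: →11(L), so W
n=13: →12(W), 10(W), 7(W) — all W, so L
n=14: →13(L), so W
n=15: →9(L), so W
n=16: →13(L), so W
n=17: →11(L), so W
n=18: →17(W), 15(W), 12(W) — all W, so L
n=19: →18(L), so W
n=20: →19(W), 17(W), 14(W) — all W, so L
n=21: →20(L), so W
n=22: →21(W), 19(W), 16(W) — all W, so L
n=23: →22(L), so W
n=24: →18(L), so W
n=25: →22(L), so W
n=26: →20(L), so W
n=27: →26(W), 24(W), 21(W) — all W, so L
n=28: →27(L), so W
n=29: →28(W), 26(W), 23(W) — all W, so L
n=30: →29(L), so W
n=31: →30(W), 28(W), 25(W) — all W, so L
The losing starting values of n are exactly the entries labelled L in this table (12 of them).

0, 2, 4, 9, 11, 13, 18, 20, 22, 27, 29, 31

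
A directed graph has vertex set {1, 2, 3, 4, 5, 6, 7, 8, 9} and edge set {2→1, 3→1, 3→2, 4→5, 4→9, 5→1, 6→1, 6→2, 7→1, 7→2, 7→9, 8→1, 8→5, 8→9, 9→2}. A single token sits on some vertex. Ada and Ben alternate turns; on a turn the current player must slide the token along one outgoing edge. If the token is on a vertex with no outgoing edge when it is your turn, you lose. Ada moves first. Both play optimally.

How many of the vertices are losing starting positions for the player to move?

Use the standard recursion: the mover loses at a terminal position; elsewhere, the mover wins exactly when some move hands the opponent an L position.
Every edge goes from a vertex to one that appears earlier in the order 1, 2, 5, 6, 3, 9, 8, 4, 7, so processing vertices in that order labels each vertex after all of its successors.
1: no outgoing edge → L
2: reaches L-position 1 → W
5: reaches L-position 1 → W
6: reaches L-position 1 → W
3: reaches L-position 1 → W
9: only reaches 2(W), which is W → L
8: reaches L-position 9 → W
4: reaches L-position 9 → W
7: reaches L-position 9 → W
The L vertices are 1, 9; that is 2 in all.

2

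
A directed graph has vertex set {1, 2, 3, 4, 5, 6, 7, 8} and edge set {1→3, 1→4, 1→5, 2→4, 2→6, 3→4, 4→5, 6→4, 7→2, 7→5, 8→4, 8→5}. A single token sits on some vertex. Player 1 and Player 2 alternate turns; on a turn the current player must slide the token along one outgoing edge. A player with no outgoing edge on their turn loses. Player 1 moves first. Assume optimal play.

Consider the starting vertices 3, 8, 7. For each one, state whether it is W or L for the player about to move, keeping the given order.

3: L, 8: W, 7: W

Work bottom-up. With no move the player to move loses. Otherwise the position is W if at least one move leads to an L position for the opponent, and L if every move leads to a W.
Every edge goes from a vertex to one that appears earlier in the order 5, 4, 3, 1, 8, 6, 2, 7, so processing vertices in that order labels each vertex after all of its successors.
5: no outgoing edge → L
4: can move to 5, which is L ⇒ W
3: the only move is to 4(W), a W ⇒ L
1: can move to 3, which is L ⇒ W
8: can move to 5, which is L ⇒ W
6: the only move is to 4(W), a W ⇒ L
2: can move to 6, which is L ⇒ W
7: can move to 5, which is L ⇒ W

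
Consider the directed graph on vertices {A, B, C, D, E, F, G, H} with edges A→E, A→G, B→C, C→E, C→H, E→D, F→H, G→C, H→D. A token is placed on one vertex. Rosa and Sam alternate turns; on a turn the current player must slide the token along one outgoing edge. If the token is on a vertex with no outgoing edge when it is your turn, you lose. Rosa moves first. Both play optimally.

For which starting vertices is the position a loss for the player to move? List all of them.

Classify positions by backward induction: terminal positions (no move available) are L. From any other position, the mover wins iff some move reaches an L.
Every edge goes from a vertex to one that appears earlier in the order D, H, E, C, G, B, A, F, so processing vertices in that order labels each vertex after all of its successors.
D: no outgoing edge → L
H: can move to D, which is L ⇒ W
E: can move to D, which is L ⇒ W
C: moves to E(W), H(W); every one is W ⇒ L
G: can move to C, which is L ⇒ W
B: can move to C, which is L ⇒ W
A: moves to G(W), E(W); every one is W ⇒ L
F: the only move is to H(W), a W ⇒ L
Reading off the rows marked L gives the requested list; there are 4 such vertices.

A, C, D, F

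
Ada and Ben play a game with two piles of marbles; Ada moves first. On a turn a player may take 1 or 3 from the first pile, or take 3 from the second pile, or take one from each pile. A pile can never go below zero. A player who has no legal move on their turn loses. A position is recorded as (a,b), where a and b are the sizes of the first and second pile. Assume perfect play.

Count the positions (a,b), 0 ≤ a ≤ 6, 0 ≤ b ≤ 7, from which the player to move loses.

23

Classify positions by backward induction: terminal positions (no move available) are L. From any other position, the mover wins iff some move reaches an L.
Every move lowers a or b (never raises either), so fill the grid row by row in increasing a, and left to right within a row: each cell's successors are then already labelled.
      b=0  b=1  b=2  b=3  b=4  b=5  b=6  b=7
a=0:    L    L    L    W    W    W    L    L
a=1:    W    W    W    W    L    L    W    W
a=2:    L    L    L    W    W    W    W    L
a=3:    W    W    W    W    L    L    W    W
a=4:    L    L    L    W    W    W    W    L
a=5:    W    W    W    W    L    L    L    W
a=6:    L    L    L    W    W    W    W    W
Cells with no legal move (terminal, hence L): (0,0), (0,1), (0,2).
The remaining L cells, each justified by listing all of its moves:
(0,6): the only move is to (0,3)(W), a W ⇒ L
(0,7): the only move is to (0,4)(W), a W ⇒ L
(1,4): moves to (0,4)(W), (1,1)(W), (0,3)(W); every one is W ⇒ L
(1,5): moves to (0,5)(W), (1,2)(W), (0,4)(W); every one is W ⇒ L
(2,0): the only move is to (1,0)(W), a W ⇒ L
(2,1): moves to (1,1)(W), (1,0)(W); every one is W ⇒ L
(2,2): moves to (1,2)(W), (1,1)(W); every one is W ⇒ L
(2,7): moves to (1,7)(W), (2,4)(W), (1,6)(W); every one is W ⇒ L
(3,4): moves to (2,4)(W), (0,4)(W), (3,1)(W), (2,3)(W); every one is W ⇒ L
(3,5): moves to (2,5)(W), (0,5)(W), (3,2)(W), (2,4)(W); every one is W ⇒ L
(4,0): moves to (3,0)(W), (1,0)(W); every one is W ⇒ L
(4,1): moves to (3,1)(W), (1,1)(W), (3,0)(W); every one is W ⇒ L
(4,2): moves to (3,2)(W), (1,2)(W), (3,1)(W); every one is W ⇒ L
(4,7): moves to (3,7)(W), (1,7)(W), (4,4)(W), (3,6)(W); every one is W ⇒ L
(5,4): moves to (4,4)(W), (2,4)(W), (5,1)(W), (4,3)(W); every one is W ⇒ L
(5,5): moves to (4,5)(W), (2,5)(W), (5,2)(W), (4,4)(W); every one is W ⇒ L
(5,6): moves to (4,6)(W), (2,6)(W), (5,3)(W), (4,5)(W); every one is W ⇒ L
(6,0): moves to (5,0)(W), (3,0)(W); every one is W ⇒ L
(6,1): moves to (5,1)(W), (3,1)(W), (5,0)(W); every one is W ⇒ L
(6,2): moves to (5,2)(W), (3,2)(W), (5,1)(W); every one is W ⇒ L
Every other cell has at least one move into one of the L cells above, so it is W.
L cells per row: a=0: 5, a=1: 2, a=2: 4, a=3: 2, a=4: 4, a=5: 3, a=6: 3; total 23.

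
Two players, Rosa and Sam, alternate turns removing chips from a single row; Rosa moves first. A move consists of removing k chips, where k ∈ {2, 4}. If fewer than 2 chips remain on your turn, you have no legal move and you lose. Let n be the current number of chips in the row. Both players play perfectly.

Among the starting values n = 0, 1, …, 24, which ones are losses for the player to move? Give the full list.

Classify positions by backward induction: terminal positions (no move available) are L. From any other position, the mover wins iff some move reaches an L.
n=0: no move → L
n=1: no move → L
n=2: can move to 0, which is L ⇒ W
n=3: can move to 1, which is L ⇒ W
n=4: can move to 0, which is L ⇒ W
n=5: can move to 1, which is L ⇒ W
n=6: moves to 4(W), 2(W); every one is W ⇒ L
n=7: moves to 5(W), 3(W); every one is W ⇒ L
n=8: can move to 6, which is L ⇒ W
n=9: can move to 7, which is L ⇒ W
n=10: can move to 6, which is L ⇒ W
n=11: can move to 7, which is L ⇒ W
n=12: moves to 10(W), 8(W); every one is W ⇒ L
n=13: moves to 11(W), 9(W); every one is W ⇒ L
n=14: can move to 12, which is L ⇒ W
n=15: can move to 13, which is L ⇒ W
n=16: can move to 12, which is L ⇒ W
n=17: can move to 13, which is L ⇒ W
n=18: moves to 16(W), 14(W); every one is W ⇒ L
n=19: moves to 17(W), 15(W); every one is W ⇒ L
n=20: can move to 18, which is L ⇒ W
n=21: can move to 19, which is L ⇒ W
n=22: can move to 18, which is L ⇒ W
n=23: can move to 19, which is L ⇒ W
n=24: moves to 22(W), 20(W); every one is W ⇒ L
The losing starting values of n are exactly the entries labelled L in this table (9 of them).

0, 1, 6, 7, 12, 13, 18, 19, 24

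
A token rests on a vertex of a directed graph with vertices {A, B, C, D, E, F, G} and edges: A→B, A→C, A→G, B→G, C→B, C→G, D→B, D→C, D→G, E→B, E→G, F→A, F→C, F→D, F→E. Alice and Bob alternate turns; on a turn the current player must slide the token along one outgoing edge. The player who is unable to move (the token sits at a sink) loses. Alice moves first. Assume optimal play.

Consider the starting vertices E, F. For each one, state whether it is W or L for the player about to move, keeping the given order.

Use the standard recursion: the mover loses at a terminal position; elsewhere, the mover wins exactly when some move hands the opponent an L position.
Every edge goes from a vertex to one that appears earlier in the order G, B, C, D, A, E, F, so processing vertices in that order labels each vertex after all of its successors.
G: no outgoing edge → L
B: can move to G, which is L ⇒ W
C: can move to G, which is L ⇒ W
D: can move to G, which is L ⇒ W
A: can move to G, which is L ⇒ W
E: can move to G, which is L ⇒ W
F: moves to E(W), A(W), D(W), C(W); every one is W ⇒ L

E: W, F: L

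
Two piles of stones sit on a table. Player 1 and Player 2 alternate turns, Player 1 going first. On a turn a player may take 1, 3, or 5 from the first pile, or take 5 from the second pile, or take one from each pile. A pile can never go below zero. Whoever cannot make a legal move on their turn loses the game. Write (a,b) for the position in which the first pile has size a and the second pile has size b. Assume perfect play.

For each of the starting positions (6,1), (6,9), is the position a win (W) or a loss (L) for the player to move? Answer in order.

(6,1): L, (6,9): W

Work bottom-up. With no move the player to move loses. Otherwise the position is W if at least one move leads to an L position for the opponent, and L if every move leads to a W.
No move ever increases a pile, so every position that can arise here has a ≤ 6 and b ≤ 9; it is enough to label the cells with 0 ≤ a ≤ 6 and 0 ≤ b ≤ 9.
Every move lowers a or b (never raises either), so fill the grid row by row in increasing a, and left to right within a row: each cell's successors are then already labelled.
      b=0  b=1  b=2  b=3  b=4  b=5  b=6  b=7  b=8  b=9
a=0:    L    L    L    L    L    W    W    W    W    W
a=1:    W    W    W    W    W    W    L    L    L    L
a=2:    L    L    L    L    L    W    W    W    W    W
a=3:    W    W    W    W    W    W    L    L    L    L
a=4:    L    L    L    L    L    W    W    W    W    W
a=5:    W    W    W    W    W    W    L    L    L    L
a=6:    L    L    L    L    L    W    W    W    W    W
Cells with no legal move (terminal, hence L): (0,0), (0,1), (0,2), (0,3), (0,4).
The remaining L cells, each justified by listing all of its moves:
(1,6): moves to (0,6)(W), (1,1)(W), (0,5)(W); every one is W ⇒ L
(1,7): moves to (0,7)(W), (1,2)(W), (0,6)(W); every one is W ⇒ L
(1,8): moves to (0,8)(W), (1,3)(W), (0,7)(W); every one is W ⇒ L
(1,9): moves to (0,9)(W), (1,4)(W), (0,8)(W); every one is W ⇒ L
(2,0): the only move is to (1,0)(W), a W ⇒ L
(2,1): moves to (1,1)(W), (1,0)(W); every one is W ⇒ L
(2,2): moves to (1,2)(W), (1,1)(W); every one is W ⇒ L
(2,3): moves to (1,3)(W), (1,2)(W); every one is W ⇒ L
(2,4): moves to (1,4)(W), (1,3)(W); every one is W ⇒ L
(3,6): moves to (2,6)(W), (0,6)(W), (3,1)(W), (2,5)(W); every one is W ⇒ L
(3,7): moves to (2,7)(W), (0,7)(W), (3,2)(W), (2,6)(W); every one is W ⇒ L
(3,8): moves to (2,8)(W), (0,8)(W), (3,3)(W), (2,7)(W); every one is W ⇒ L
(3,9): moves to (2,9)(W), (0,9)(W), (3,4)(W), (2,8)(W); every one is W ⇒ L
(4,0): moves to (3,0)(W), (1,0)(W); every one is W ⇒ L
(4,1): moves to (3,1)(W), (1,1)(W), (3,0)(W); every one is W ⇒ L
(4,2): moves to (3,2)(W), (1,2)(W), (3,1)(W); every one is W ⇒ L
(4,3): moves to (3,3)(W), (1,3)(W), (3,2)(W); every one is W ⇒ L
(4,4): moves to (3,4)(W), (1,4)(W), (3,3)(W); every one is W ⇒ L
(5,6): moves to (4,6)(W), (2,6)(W), (0,6)(W), (5,1)(W), (4,5)(W); every one is W ⇒ L
(5,7): moves to (4,7)(W), (2,7)(W), (0,7)(W), (5,2)(W), (4,6)(W); every one is W ⇒ L
(5,8): moves to (4,8)(W), (2,8)(W), (0,8)(W), (5,3)(W), (4,7)(W); every one is W ⇒ L
(5,9): moves to (4,9)(W), (2,9)(W), (0,9)(W), (5,4)(W), (4,8)(W); every one is W ⇒ L
(6,0): moves to (5,0)(W), (3,0)(W), (1,0)(W); every one is W ⇒ L
(6,1): moves to (5,1)(W), (3,1)(W), (1,1)(W), (5,0)(W); every one is W ⇒ L
(6,2): moves to (5,2)(W), (3,2)(W), (1,2)(W), (5,1)(W); every one is W ⇒ L
(6,3): moves to (5,3)(W), (3,3)(W), (1,3)(W), (5,2)(W); every one is W ⇒ L
(6,4): moves to (5,4)(W), (3,4)(W), (1,4)(W), (5,3)(W); every one is W ⇒ L
Every other cell has at least one move into one of the L cells above, so it is W.
(6,1): one of the L cells justified above, so L
(6,9): the move to (5,9) reaches an L cell, so W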